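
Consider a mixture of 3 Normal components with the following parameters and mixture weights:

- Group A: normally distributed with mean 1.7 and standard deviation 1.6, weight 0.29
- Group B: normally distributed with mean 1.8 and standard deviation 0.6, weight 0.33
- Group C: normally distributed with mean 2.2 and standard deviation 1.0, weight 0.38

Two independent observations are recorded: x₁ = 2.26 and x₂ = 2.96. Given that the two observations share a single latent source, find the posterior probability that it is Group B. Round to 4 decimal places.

0.2254

P(component k | x) = w_k·f_k(x) / marginal(x), where marginal(x) = Σ_j w_j·f_j(x).
Since both observations come from the same component, the likelihood for component k is f_k(x₁)·f_k(x₂).
  L_A = [0.234525] × [0.182863] = 0.0428859
  L_B = [0.495592] × [0.102591] = 0.0508435
  L_C = [0.398225] × [0.298872] = 0.119018
Weight by the priors:
  w_A·L_A = 0.29 × 0.0428859 = 0.0124369
  w_B·L_B = 0.33 × 0.0508435 = 0.0167783
  w_C·L_C = 0.38 × 0.119018 = 0.045227
Marginal: 0.0124369 + 0.0167783 + 0.045227 = 0.0744422
Responsibility of Group B: 0.0167783 / 0.0744422 ≈ 0.2254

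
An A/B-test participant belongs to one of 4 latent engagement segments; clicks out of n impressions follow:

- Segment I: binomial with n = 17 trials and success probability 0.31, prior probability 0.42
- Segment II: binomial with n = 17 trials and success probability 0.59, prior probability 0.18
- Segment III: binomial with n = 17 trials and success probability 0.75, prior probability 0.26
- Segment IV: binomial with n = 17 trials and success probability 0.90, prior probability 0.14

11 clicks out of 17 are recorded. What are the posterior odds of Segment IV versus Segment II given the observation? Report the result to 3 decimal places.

0.017

The posterior odds equal the prior odds times the likelihood ratio: (π_i/π_j)·(f_i(x)/f_j(x)).
Component likelihoods at x = 11 clicks out of 17:
  p_I = 0.00339354
  p_II = 0.177278
  p_III = 0.127613
  p_IV = 0.00388372
Odds = (0.14/0.18) × (0.00388372/0.177278) = 0.777778 × 0.0219075 ≈ 0.017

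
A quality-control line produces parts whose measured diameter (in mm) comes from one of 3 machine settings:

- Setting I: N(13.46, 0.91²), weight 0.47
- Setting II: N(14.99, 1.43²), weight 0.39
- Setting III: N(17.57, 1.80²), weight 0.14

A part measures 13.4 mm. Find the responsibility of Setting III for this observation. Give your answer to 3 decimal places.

The responsibility of component k is π_k f_k(x) divided by Σ_j π_j f_j(x).
Evaluate each component's likelihood at the observed value:
  f_I = 0.437446
  f_II = 0.150354
  f_III = 0.0151433
Weight by the priors:
  π_I·f_I = 0.47 × 0.437446 = 0.2056
  π_II·f_II = 0.39 × 0.150354 = 0.0586382
  π_III·f_III = 0.14 × 0.0151433 = 0.00212006
Denominator: 0.2056 + 0.0586382 + 0.00212006 = 0.266358
So the posterior for Setting III is 0.00212006 / 0.266358 ≈ 0.008.

0.008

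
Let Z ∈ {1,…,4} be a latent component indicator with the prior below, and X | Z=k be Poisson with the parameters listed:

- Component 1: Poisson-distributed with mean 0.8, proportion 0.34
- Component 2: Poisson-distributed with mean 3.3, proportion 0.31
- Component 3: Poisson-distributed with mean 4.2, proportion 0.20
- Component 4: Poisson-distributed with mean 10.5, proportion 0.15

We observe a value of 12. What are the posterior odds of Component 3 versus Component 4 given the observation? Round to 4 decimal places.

0.0122

Since P(k|x) ∝ π_k f_k(x), the posterior odds are π_i f_i(x) / (π_j f_j(x)).
Poisson probabilities:
  p_1 = e^(−0.8)·0.8^12/12! = 6.44625e-11
  p_2 = e^(−3.3)·3.3^12/12! = 0.000128428
  p_3 = e^(−4.2)·4.2^12/12! = 0.00094323
  p_4 = e^(−10.5)·10.5^12/12! = 0.103239
0.000188646 / 0.0154858 ≈ 0.0122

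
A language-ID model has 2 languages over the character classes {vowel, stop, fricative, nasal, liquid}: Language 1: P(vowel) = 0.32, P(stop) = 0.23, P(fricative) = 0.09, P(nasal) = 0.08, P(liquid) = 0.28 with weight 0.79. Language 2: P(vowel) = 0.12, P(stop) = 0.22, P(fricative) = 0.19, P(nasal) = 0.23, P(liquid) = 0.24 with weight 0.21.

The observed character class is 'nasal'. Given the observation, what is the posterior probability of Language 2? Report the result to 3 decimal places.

P(component k | x) = w_k·f_k(x) / marginal(x), where marginal(x) = Σ_j w_j·f_j(x).
Component likelihoods at x = 'nasal':
  p_1 = P(nasal | comp) = 0.08
  p_2 = P(nasal | comp) = 0.23
Multiply by the mixture weights:
  w_1·p_1 = 0.79 × 0.08 = 0.0632
  w_2·p_2 = 0.21 × 0.23 = 0.0483
Evidence: 0.0632 + 0.0483 = 0.1115
P(Language 2 | 'nasal') = 0.0483 / 0.1115 ≈ 0.433

0.433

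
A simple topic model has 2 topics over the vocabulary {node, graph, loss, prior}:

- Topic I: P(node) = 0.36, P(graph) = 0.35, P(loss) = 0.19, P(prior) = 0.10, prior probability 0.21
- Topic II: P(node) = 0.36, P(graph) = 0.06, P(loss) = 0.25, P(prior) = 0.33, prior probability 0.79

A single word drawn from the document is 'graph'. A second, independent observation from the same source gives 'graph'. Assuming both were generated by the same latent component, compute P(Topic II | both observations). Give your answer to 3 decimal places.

0.100

The responsibility of component k is π_k f_k(x) divided by Σ_j π_j f_j(x).
Since both observations come from the same component, the likelihood for component k is f_k(x₁)·f_k(x₂).
  f_I = [0.35] × [0.35] = 0.1225
  f_II = [0.06] × [0.06] = 0.0036
Multiply by the mixture weights:
  π_I·f_I = 0.21 × 0.1225 = 0.025725
  π_II·f_II = 0.79 × 0.0036 = 0.002844
Sum: 0.025725 + 0.002844 = 0.028569
P(Topic II | x₁, x₂) = 0.002844 / 0.028569 ≈ 0.100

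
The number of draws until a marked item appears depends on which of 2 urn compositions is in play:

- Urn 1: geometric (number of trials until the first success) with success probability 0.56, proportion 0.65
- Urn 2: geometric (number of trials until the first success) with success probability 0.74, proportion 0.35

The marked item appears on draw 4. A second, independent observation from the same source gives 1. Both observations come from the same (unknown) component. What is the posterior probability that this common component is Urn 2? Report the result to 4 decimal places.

0.1625

P(component k | x) = w_k·f_k(x) / marginal(x), where marginal(x) = Σ_j w_j·f_j(x).
Since both observations come from the same component, the likelihood for component k is f_k(x₁)·f_k(x₂).
  p_1 = [0.047703] × [0.56] = 0.0267137
  p_2 = [0.0130062] × [0.74] = 0.00962462
Weight by the priors:
  w_1·p_1 = 0.65 × 0.0267137 = 0.0173639
  w_2·p_2 = 0.35 × 0.00962462 = 0.00336862
Sum: 0.0173639 + 0.00336862 = 0.0207325
Responsibility of Urn 2: 0.00336862 / 0.0207325 ≈ 0.1625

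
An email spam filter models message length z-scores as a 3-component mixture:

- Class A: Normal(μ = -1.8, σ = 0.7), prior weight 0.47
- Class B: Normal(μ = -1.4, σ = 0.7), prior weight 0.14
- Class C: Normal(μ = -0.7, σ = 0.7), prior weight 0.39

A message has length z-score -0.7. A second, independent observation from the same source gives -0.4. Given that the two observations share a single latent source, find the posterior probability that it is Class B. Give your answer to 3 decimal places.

0.076

Posterior ∝ prior × likelihood, so P(k | x) ∝ P(Z=k) f_k(x); normalise over all components.
Since both observations come from the same component, the likelihood for component k is f_k(x₁)·f_k(x₂).
  L_A = [(1/(0.7·√(2π)))·exp(−(-0.7−-1.8)²/(2·0.7²)) = 0.569918·exp(-1.23469) = 0.165803] × [0.07713] = 0.0127883
  L_B = [(1/(0.7·√(2π)))·exp(−(-0.7−-1.4)²/(2·0.7²)) = 0.569918·exp(-0.50000) = 0.345672] × [0.205426] = 0.0710099
  L_C = [(1/(0.7·√(2π)))·exp(−(-0.7−-0.7)²/(2·0.7²)) = 0.569918·exp(-0.00000) = 0.569918] × [0.51991] = 0.296306
Weight by the priors:
  P(Z=A)·L_A = 0.47 × 0.0127883 = 0.00601052
  P(Z=B)·L_B = 0.14 × 0.0710099 = 0.00994139
  P(Z=C)·L_C = 0.39 × 0.296306 = 0.115559
Evidence: 0.00601052 + 0.00994139 + 0.115559 = 0.131511
Responsibility of Class B: 0.00994139 / 0.131511 ≈ 0.076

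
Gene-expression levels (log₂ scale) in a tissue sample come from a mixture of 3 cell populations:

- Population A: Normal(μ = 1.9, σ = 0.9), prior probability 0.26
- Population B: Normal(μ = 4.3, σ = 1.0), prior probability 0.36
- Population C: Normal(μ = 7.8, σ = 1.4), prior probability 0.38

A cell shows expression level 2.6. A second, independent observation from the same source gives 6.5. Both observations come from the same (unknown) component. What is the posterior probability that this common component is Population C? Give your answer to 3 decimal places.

0.017

Posterior ∝ prior × likelihood, so P(k | x) ∝ P(Z=k) f_k(x); normalise over all components.
Since both observations come from the same component, the likelihood for component k is f_k(x₁)·f_k(x₂).
  L_A = [(1/(0.9·√(2π)))·exp(−(2.6−1.9)²/(2·0.9²)) = 0.443269·exp(-0.30247) = 0.327572] × [9.41957e-07] = 3.08559e-07
  L_B = [(1/(1.0·√(2π)))·exp(−(2.6−4.3)²/(2·1.0²)) = 0.398942·exp(-1.44500) = 0.0940491] × [0.0354746] = 0.00333635
  L_C = [(1/(1.4·√(2π)))·exp(−(2.6−7.8)²/(2·1.4²)) = 0.284959·exp(-6.89796) = 0.000287764] × [0.18516] = 5.32825e-05
Multiply by the mixture weights:
  P(Z=A)·L_A = 0.26 × 3.08559e-07 = 8.02253e-08
  P(Z=B)·L_B = 0.36 × 0.00333635 = 0.00120109
  P(Z=C)·L_C = 0.38 × 5.32825e-05 = 2.02473e-05
Evidence: 8.02253e-08 + 0.00120109 + 2.02473e-05 = 0.00122141
P(Population C | data) ≈ 0.017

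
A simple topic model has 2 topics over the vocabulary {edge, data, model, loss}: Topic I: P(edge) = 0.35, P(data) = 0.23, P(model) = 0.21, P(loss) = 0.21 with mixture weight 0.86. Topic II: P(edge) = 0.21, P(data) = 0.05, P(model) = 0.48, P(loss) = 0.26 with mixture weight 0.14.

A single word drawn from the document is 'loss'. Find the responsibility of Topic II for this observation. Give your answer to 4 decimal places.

0.1677

The responsibility of component k is P(Z=k) f_k(x) divided by Σ_j P(Z=j) f_j(x).
Categorical probabilities:
  f_I = 0.21
  f_II = 0.26
Prior × likelihood for each component:
  P(Z=I)·f_I = 0.86 × 0.21 = 0.1806
  P(Z=II)·f_II = 0.14 × 0.26 = 0.0364
Marginal: 0.1806 + 0.0364 = 0.217
P(Topic II | x) = 0.0364 / 0.217 ≈ 0.1677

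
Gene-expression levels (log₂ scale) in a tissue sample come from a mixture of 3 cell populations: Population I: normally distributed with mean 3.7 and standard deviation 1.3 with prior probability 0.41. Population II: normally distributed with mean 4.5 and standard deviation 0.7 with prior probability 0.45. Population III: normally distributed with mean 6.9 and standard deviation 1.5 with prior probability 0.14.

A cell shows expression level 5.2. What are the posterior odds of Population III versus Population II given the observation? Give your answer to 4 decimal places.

0.1259

The posterior odds equal the prior odds times the likelihood ratio: (π_i/π_j)·(f_i(x)/f_j(x)).
Normal densities:
  L_I = (1/(1.3·√(2π)))·exp(−(5.2−3.7)²/(2·1.3²)) = 0.306879·exp(-0.66568) = 0.157712
  L_II = (1/(0.7·√(2π)))·exp(−(5.2−4.5)²/(2·0.7²)) = 0.569918·exp(-0.50000) = 0.345672
  L_III = (1/(1.5·√(2π)))·exp(−(5.2−6.9)²/(2·1.5²)) = 0.265962·exp(-0.64222) = 0.139928
0.0195899 / 0.155553 ≈ 0.1259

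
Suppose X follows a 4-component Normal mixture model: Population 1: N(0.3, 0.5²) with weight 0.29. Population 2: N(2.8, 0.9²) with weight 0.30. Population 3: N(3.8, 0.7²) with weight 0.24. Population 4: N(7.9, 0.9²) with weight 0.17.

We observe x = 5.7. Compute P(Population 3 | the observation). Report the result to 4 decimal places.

0.4310

The responsibility of component k is π_k f_k(x) divided by Σ_j π_j f_j(x).
Component likelihoods at x = 5.7:
  p_1 = 3.74874e-26
  p_2 = 0.00246655
  p_3 = 0.0143223
  p_4 = 0.0223432
Weight by the priors:
  π_1·p_1 = 0.29 × 3.74874e-26 = 1.08714e-26
  π_2·p_2 = 0.30 × 0.00246655 = 0.000739964
  π_3·p_3 = 0.24 × 0.0143223 = 0.00343735
  π_4·p_4 = 0.17 × 0.0223432 = 0.00379835
Denominator: 1.08714e-26 + 0.000739964 + 0.00343735 + 0.00379835 = 0.00797567
So the posterior for Population 3 is 0.00343735 / 0.00797567 ≈ 0.4310.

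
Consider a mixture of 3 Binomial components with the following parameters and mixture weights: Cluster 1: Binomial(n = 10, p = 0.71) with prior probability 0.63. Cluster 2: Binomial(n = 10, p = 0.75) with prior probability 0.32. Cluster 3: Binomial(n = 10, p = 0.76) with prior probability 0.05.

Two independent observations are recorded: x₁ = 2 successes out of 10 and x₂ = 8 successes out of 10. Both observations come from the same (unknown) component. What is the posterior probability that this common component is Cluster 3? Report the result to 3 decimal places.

P(component k | x) = π_k·f_k(x) / marginal(x), where marginal(x) = Σ_j π_j·f_j(x).
Since both observations come from the same component, the likelihood for component k is f_k(x₁)·f_k(x₂).
  L_1 = [C(10,2)·0.71^2·0.29^8 = 45·0.5041·5.00246e-05 = 0.00113478] × [0.244385] = 0.000277325
  L_2 = [C(10,2)·0.75^2·0.25^8 = 45·0.5625·1.52588e-05 = 0.000386238] × [0.281568] = 0.000108752
  L_3 = [C(10,2)·0.76^2·0.24^8 = 45·0.5776·1.10075e-05 = 0.000286108] × [0.288499] = 8.25417e-05
Weight by the priors:
  π_1·L_1 = 0.63 × 0.000277325 = 0.000174715
  π_2·L_2 = 0.32 × 0.000108752 = 3.48007e-05
  π_3·L_3 = 0.05 × 8.25417e-05 = 4.12708e-06
Denominator: 0.000174715 + 3.48007e-05 + 4.12708e-06 = 0.000213642
P(Cluster 3 | data) = 4.12708e-06 / 0.000213642 ≈ 0.019

0.019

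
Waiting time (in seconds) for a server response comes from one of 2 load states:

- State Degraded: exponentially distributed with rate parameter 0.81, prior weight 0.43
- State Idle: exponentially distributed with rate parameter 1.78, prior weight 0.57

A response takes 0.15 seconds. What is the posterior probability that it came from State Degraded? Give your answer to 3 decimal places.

0.284

P(component k | x) = π_k·f_k(x) / marginal(x), where marginal(x) = Σ_j π_j·f_j(x).
Evaluate each component's likelihood at the observed value:
  p_Degraded = 0.81·e^(−0.81·0.15) = 0.81·e^(−0.1215) = 0.717329
  p_Idle = 1.78·e^(−1.78·0.15) = 1.78·e^(−0.2670) = 1.3629
Multiply by the mixture weights:
  π_Degraded·p_Degraded = 0.43 × 0.717329 = 0.308451
  π_Idle·p_Idle = 0.57 × 1.3629 = 0.776852
Normaliser: 0.308451 + 0.776852 = 1.0853
So the posterior for State Degraded is 0.308451 / 1.0853 ≈ 0.284.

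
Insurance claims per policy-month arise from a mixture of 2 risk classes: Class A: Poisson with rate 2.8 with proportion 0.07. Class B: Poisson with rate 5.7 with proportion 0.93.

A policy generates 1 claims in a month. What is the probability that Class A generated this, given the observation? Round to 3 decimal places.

The responsibility of component k is π_k f_k(x) divided by Σ_j π_j f_j(x).
Poisson probabilities:
  L_A = 0.170268
  L_B = 0.019072
Prior × likelihood for each component:
  π_A·L_A = 0.07 × 0.170268 = 0.0119188
  π_B·L_B = 0.93 × 0.019072 = 0.017737
Marginal: 0.0119188 + 0.017737 = 0.0296557
So the posterior for Class A is 0.0119188 / 0.0296557 ≈ 0.402.

0.402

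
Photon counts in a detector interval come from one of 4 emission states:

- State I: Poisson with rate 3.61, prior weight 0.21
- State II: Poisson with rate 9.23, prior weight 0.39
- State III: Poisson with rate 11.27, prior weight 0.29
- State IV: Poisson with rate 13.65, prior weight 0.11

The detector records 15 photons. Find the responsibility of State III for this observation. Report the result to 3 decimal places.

0.468

The responsibility of component k is π_k f_k(x) divided by Σ_j π_j f_j(x).
Poisson probabilities:
  f_I = 4.76766e-06
  f_II = 0.0225418
  f_III = 0.058595
  f_IV = 0.0960219
Weight by the priors:
  π_I·f_I = 0.21 × 4.76766e-06 = 1.00121e-06
  π_II·f_II = 0.39 × 0.0225418 = 0.00879129
  π_III·f_III = 0.29 × 0.058595 = 0.0169925
  π_IV·f_IV = 0.11 × 0.0960219 = 0.0105624
Denominator: 1.00121e-06 + 0.00879129 + 0.0169925 + 0.0105624 = 0.0363472
P(State III | 15 photons) = 0.0169925 / 0.0363472 ≈ 0.468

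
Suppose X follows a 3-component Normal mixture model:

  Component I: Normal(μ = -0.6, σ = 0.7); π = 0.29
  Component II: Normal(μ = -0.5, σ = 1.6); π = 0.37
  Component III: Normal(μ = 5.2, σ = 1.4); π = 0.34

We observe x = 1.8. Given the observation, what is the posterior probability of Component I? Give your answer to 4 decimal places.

P(component k | x) = π_k·f_k(x) / marginal(x), where marginal(x) = Σ_j π_j·f_j(x).
Evaluate each component's likelihood at the observed value:
  p_I = (1/(0.7·√(2π)))·exp(−(1.8−-0.6)²/(2·0.7²)) = 0.569918·exp(-5.87755) = 0.0015967
  p_II = (1/(1.6·√(2π)))·exp(−(1.8−-0.5)²/(2·1.6²)) = 0.249339·exp(-1.03320) = 0.0887311
  p_III = (1/(1.4·√(2π)))·exp(−(1.8−5.2)²/(2·1.4²)) = 0.284959·exp(-2.94898) = 0.0149299
Weight by the priors:
  π_I·p_I = 0.29 × 0.0015967 = 0.000463044
  π_II·p_II = 0.37 × 0.0887311 = 0.0328305
  π_III·p_III = 0.34 × 0.0149299 = 0.00507616
Marginal: 0.000463044 + 0.0328305 + 0.00507616 = 0.0383697
So the posterior for Component I is 0.000463044 / 0.0383697 ≈ 0.0121.

0.0121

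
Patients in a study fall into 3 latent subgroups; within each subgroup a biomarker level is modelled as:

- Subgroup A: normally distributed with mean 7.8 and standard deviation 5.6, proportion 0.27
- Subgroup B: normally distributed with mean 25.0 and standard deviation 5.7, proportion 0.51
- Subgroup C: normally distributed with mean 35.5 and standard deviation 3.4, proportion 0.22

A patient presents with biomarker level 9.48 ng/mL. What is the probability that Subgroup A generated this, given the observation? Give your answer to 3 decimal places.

0.955

P(component k | x) = π_k·f_k(x) / marginal(x), where marginal(x) = Σ_j π_j·f_j(x).
Normal densities:
  L_A = (1/(5.6·√(2π)))·exp(−(9.48−7.8)²/(2·5.6²)) = 0.071240·exp(-0.04500) = 0.068105
  L_B = (1/(5.7·√(2π)))·exp(−(9.48−25.0)²/(2·5.7²)) = 0.069990·exp(-3.70684) = 0.0017186
  L_C = (1/(3.4·√(2π)))·exp(−(9.48−35.5)²/(2·3.4²)) = 0.117336·exp(-29.28375) = 2.24729e-14
Multiply by the mixture weights:
  π_A·L_A = 0.27 × 0.068105 = 0.0183883
  π_B·L_B = 0.51 × 0.0017186 = 0.000876487
  π_C·L_C = 0.22 × 2.24729e-14 = 4.94403e-15
Normaliser: 0.0183883 + 0.000876487 + 4.94403e-15 = 0.0192648
Responsibility of Subgroup A: 0.0183883 / 0.0192648 ≈ 0.955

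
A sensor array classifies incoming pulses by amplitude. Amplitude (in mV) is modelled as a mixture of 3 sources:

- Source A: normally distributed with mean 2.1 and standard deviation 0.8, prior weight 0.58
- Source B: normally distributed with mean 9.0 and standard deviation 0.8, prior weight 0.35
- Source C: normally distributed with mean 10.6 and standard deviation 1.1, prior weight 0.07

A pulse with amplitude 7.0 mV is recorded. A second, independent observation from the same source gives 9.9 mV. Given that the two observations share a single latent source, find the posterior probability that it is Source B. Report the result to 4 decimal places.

0.9828

Apply Bayes' rule: the posterior for each component is proportional to its prior times its likelihood at x.
Since both observations come from the same component, the likelihood for component k is f_k(x₁)·f_k(x₂).
  L_A = [(1/(0.8·√(2π)))·exp(−(7.0−2.1)²/(2·0.8²)) = 0.498678·exp(-18.75781) = 3.55964e-09] × [1.13569e-21] = 4.04265e-30
  L_B = [(1/(0.8·√(2π)))·exp(−(7.0−9.0)²/(2·0.8²)) = 0.498678·exp(-3.12500) = 0.0219104] × [0.264846] = 0.00580287
  L_C = [(1/(1.1·√(2π)))·exp(−(7.0−10.6)²/(2·1.1²)) = 0.362675·exp(-5.35537) = 0.00171281] × [0.296198] = 0.00050733
Multiply by the mixture weights:
  P(Z=A)·L_A = 0.58 × 4.04265e-30 = 2.34474e-30
  P(Z=B)·L_B = 0.35 × 0.00580287 = 0.002031
  P(Z=C)·L_C = 0.07 × 0.00050733 = 3.55131e-05
Normaliser: 2.34474e-30 + 0.002031 + 3.55131e-05 = 0.00206652
So the posterior for Source B is 0.002031 / 0.00206652 ≈ 0.9828.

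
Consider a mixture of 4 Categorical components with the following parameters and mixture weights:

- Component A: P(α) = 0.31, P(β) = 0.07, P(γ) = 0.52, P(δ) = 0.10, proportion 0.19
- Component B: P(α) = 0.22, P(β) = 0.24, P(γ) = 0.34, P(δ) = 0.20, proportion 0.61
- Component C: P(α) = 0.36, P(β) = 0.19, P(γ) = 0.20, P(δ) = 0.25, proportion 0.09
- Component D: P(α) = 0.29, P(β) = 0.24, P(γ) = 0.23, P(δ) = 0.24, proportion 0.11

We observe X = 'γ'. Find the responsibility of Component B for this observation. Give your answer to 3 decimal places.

0.593

P(component k | x) = π_k·f_k(x) / marginal(x), where marginal(x) = Σ_j π_j·f_j(x).
Categorical probabilities:
  f_A = P(γ | comp) = 0.52
  f_B = P(γ | comp) = 0.34
  f_C = P(γ | comp) = 0.20
  f_D = P(γ | comp) = 0.23
Weight by the priors:
  π_A·f_A = 0.19 × 0.52 = 0.0988
  π_B·f_B = 0.61 × 0.34 = 0.2074
  π_C·f_C = 0.09 × 0.2 = 0.018
  π_D·f_D = 0.11 × 0.23 = 0.0253
Normaliser: 0.0988 + 0.2074 + 0.018 + 0.0253 = 0.3495
Responsibility of Component B: 0.2074 / 0.3495 ≈ 0.593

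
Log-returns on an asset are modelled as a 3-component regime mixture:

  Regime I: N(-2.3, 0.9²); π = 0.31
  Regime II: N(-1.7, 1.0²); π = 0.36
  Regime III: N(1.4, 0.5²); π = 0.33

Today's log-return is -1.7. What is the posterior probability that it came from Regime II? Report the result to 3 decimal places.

By Bayes' theorem, P(k | x) = w_k f_k(x) / Σ_j w_j f_j(x).
Normal densities:
  f_I = 0.354942
  f_II = 0.398942
  f_III = 3.58757e-09
Multiply by the mixture weights:
  w_I·f_I = 0.31 × 0.354942 = 0.110032
  w_II·f_II = 0.36 × 0.398942 = 0.143619
  w_III·f_III = 0.33 × 3.58757e-09 = 1.1839e-09
Normaliser: 0.110032 + 0.143619 + 1.1839e-09 = 0.253651
P(Regime II | x) ≈ 0.566

0.566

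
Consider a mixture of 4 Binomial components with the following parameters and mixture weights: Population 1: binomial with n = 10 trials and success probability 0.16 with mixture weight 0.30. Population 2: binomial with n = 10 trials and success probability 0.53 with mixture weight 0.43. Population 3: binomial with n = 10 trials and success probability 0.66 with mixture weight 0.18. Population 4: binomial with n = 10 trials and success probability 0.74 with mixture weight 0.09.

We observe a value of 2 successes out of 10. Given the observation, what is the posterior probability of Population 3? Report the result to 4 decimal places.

0.0063

Posterior ∝ prior × likelihood, so P(k | x) ∝ P(Z=k) f_k(x); normalise over all components.
Evaluate each component's likelihood at the observed value:
  L_1 = 0.285553
  L_2 = 0.0300987
  L_3 = 0.00350051
  L_4 = 0.000514592
Multiply by the mixture weights:
  P(Z=1)·L_1 = 0.30 × 0.285553 = 0.0856659
  P(Z=2)·L_2 = 0.43 × 0.0300987 = 0.0129424
  P(Z=3)·L_3 = 0.18 × 0.00350051 = 0.000630092
  P(Z=4)·L_4 = 0.09 × 0.000514592 = 4.63132e-05
Normaliser: 0.0856659 + 0.0129424 + 0.000630092 + 4.63132e-05 = 0.0992847
P(Population 3 | the observation) = 0.000630092 / 0.0992847 ≈ 0.0063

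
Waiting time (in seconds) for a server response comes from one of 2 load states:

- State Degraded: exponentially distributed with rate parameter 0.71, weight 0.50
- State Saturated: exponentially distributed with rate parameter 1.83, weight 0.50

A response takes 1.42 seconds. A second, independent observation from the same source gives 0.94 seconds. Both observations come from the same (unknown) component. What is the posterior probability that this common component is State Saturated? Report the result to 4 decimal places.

0.3209

Posterior ∝ prior × likelihood, so P(k | x) ∝ π_k f_k(x); normalise over all components.
Since both observations come from the same component, the likelihood for component k is f_k(x₁)·f_k(x₂).
  L_Degraded = [0.259061] × [0.364259] = 0.0943654
  L_Saturated = [0.136111] × [0.327626] = 0.0445935
Multiply by the mixture weights:
  π_Degraded·L_Degraded = 0.50 × 0.0943654 = 0.0471827
  π_Saturated·L_Saturated = 0.50 × 0.0445935 = 0.0222967
Marginal: 0.0471827 + 0.0222967 = 0.0694794
P(State Saturated | x₁, x₂) ≈ 0.3209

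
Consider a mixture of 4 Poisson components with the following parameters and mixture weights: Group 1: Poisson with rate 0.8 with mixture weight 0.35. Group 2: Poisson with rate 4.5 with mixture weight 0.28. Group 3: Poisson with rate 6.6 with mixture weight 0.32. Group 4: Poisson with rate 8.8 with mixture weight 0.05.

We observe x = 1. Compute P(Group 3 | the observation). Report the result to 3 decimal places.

0.020

Posterior ∝ prior × likelihood, so P(k | x) ∝ π_k f_k(x); normalise over all components.
Component likelihoods at x = 1:
  p_1 = e^(−0.8)·0.8^1/1! = 0.359463
  p_2 = e^(−4.5)·4.5^1/1! = 0.0499905
  p_3 = e^(−6.6)·6.6^1/1! = 0.00897843
  p_4 = e^(−8.8)·8.8^1/1! = 0.00132645
Prior × likelihood for each component:
  π_1·p_1 = 0.35 × 0.359463 = 0.125812
  π_2·p_2 = 0.28 × 0.0499905 = 0.0139973
  π_3·p_3 = 0.32 × 0.00897843 = 0.0028731
  π_4·p_4 = 0.05 × 0.00132645 = 6.63226e-05
Evidence: 0.125812 + 0.0139973 + 0.0028731 + 6.63226e-05 = 0.142749
P(Group 3 | data) = 0.0028731 / 0.142749 ≈ 0.020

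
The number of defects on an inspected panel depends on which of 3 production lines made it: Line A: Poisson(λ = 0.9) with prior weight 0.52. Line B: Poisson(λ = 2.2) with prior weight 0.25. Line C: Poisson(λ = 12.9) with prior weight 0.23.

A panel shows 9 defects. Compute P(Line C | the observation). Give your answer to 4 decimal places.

0.9941

Apply Bayes' rule: the posterior for each component is proportional to its prior times its likelihood at x.
Evaluate each component's likelihood at the observed value:
  p_A = 4.34065e-07
  p_B = 0.000368632
  p_C = 0.0680998
Unnormalised posteriors:
  P(Z=A)·p_A = 0.52 × 4.34065e-07 = 2.25714e-07
  P(Z=B)·p_B = 0.25 × 0.000368632 = 9.2158e-05
  P(Z=C)·p_C = 0.23 × 0.0680998 = 0.0156629
Evidence: 2.25714e-07 + 9.2158e-05 + 0.0156629 = 0.0157553
So the posterior for Line C is 0.0156629 / 0.0157553 ≈ 0.9941.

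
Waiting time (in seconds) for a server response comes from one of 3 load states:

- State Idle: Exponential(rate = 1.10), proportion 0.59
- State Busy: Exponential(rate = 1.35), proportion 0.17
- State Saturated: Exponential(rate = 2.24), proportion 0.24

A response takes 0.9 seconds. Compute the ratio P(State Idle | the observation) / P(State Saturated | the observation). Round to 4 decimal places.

Only the two components matter; the odds are (π_i f_i(x)) / (π_j f_j(x)).
Component likelihoods at x = 0.9 seconds:
  f_Idle = 1.10·e^(−1.10·0.9) = 1.10·e^(−0.9900) = 0.408734
  f_Busy = 1.35·e^(−1.35·0.9) = 1.35·e^(−1.2150) = 0.400559
  f_Saturated = 2.24·e^(−2.24·0.9) = 2.24·e^(−2.0160) = 0.298339
Posterior odds = (π_Idle·f_Idle) / (π_Saturated·f_Saturated) = (0.59·0.408734) / (0.24·0.298339) = 0.241153 / 0.0716014 ≈ 3.3680

3.3680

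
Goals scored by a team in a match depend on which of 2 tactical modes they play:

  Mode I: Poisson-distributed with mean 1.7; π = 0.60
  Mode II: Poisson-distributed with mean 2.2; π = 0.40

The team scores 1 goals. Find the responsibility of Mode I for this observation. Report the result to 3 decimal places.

0.656

Posterior ∝ prior × likelihood, so P(k | x) ∝ P(Z=k) f_k(x); normalise over all components.
Poisson probabilities:
  L_I = e^(−1.7)·1.7^1/1! = 0.310562
  L_II = e^(−2.2)·2.2^1/1! = 0.243767
Weight by the priors:
  P(Z=I)·L_I = 0.60 × 0.310562 = 0.186337
  P(Z=II)·L_II = 0.40 × 0.243767 = 0.0975068
Sum: 0.186337 + 0.0975068 = 0.283844
Responsibility of Mode I: 0.186337 / 0.283844 ≈ 0.656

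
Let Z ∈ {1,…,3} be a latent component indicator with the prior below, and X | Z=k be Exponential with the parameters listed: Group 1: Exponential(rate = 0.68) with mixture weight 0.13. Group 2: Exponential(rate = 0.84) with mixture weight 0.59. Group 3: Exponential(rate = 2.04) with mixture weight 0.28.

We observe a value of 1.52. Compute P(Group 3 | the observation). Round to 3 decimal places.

0.132

By Bayes' theorem, P(k | x) = w_k f_k(x) / Σ_j w_j f_j(x).
Component likelihoods at x = 1.52:
  p_1 = 0.241892
  p_2 = 0.2343
  p_3 = 0.0918269
Prior × likelihood for each component:
  w_1·p_1 = 0.13 × 0.241892 = 0.031446
  w_2·p_2 = 0.59 × 0.2343 = 0.138237
  w_3·p_3 = 0.28 × 0.0918269 = 0.0257115
Marginal: 0.031446 + 0.138237 + 0.0257115 = 0.195394
So the posterior for Group 3 is 0.0257115 / 0.195394 ≈ 0.132.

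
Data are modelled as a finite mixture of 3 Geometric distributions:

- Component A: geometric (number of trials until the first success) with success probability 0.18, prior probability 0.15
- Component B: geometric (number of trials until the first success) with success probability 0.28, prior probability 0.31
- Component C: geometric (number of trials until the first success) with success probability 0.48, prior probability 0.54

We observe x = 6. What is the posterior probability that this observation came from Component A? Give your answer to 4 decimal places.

0.2730

Apply Bayes' rule: the posterior for each component is proportional to its prior times its likelihood at x.
Geometric probabilities:
  p_A = 0.0667332
  p_B = 0.0541777
  p_C = 0.0182498
Unnormalised posteriors:
  w_A·p_A = 0.15 × 0.0667332 = 0.01001
  w_B·p_B = 0.31 × 0.0541777 = 0.0167951
  w_C·p_C = 0.54 × 0.0182498 = 0.00985489
Evidence: 0.01001 + 0.0167951 + 0.00985489 = 0.0366599
Responsibility of Component A: 0.01001 / 0.0366599 ≈ 0.2730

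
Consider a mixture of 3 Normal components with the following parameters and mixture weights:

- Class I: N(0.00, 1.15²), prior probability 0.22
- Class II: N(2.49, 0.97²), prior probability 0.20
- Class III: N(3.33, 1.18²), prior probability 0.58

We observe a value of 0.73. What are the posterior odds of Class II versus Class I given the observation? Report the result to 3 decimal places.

0.254

Since P(k|x) ∝ w_k f_k(x), the posterior odds are w_i f_i(x) / (w_j f_j(x)).
Normal densities:
  p_I = (1/(1.15·√(2π)))·exp(−(0.73−0.00)²/(2·1.15²)) = 0.346906·exp(-0.20147) = 0.283604
  p_II = (1/(0.97·√(2π)))·exp(−(0.73−2.49)²/(2·0.97²)) = 0.411281·exp(-1.64608) = 0.0792964
  p_III = (1/(1.18·√(2π)))·exp(−(0.73−3.33)²/(2·1.18²)) = 0.338087·exp(-2.42746) = 0.0298397
Posterior odds = (w_II·p_II) / (w_I·p_I) = (0.20·0.0792964) / (0.22·0.283604) = 0.0158593 / 0.062393 ≈ 0.254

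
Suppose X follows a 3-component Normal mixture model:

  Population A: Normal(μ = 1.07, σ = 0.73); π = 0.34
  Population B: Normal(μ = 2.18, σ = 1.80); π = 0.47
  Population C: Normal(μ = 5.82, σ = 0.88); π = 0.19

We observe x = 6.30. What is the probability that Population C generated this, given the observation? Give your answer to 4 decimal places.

0.9073

P(component k | x) = π_k·f_k(x) / marginal(x), where marginal(x) = Σ_j π_j·f_j(x).
Evaluate each component's likelihood at the observed value:
  p_A = 3.90633e-12
  p_B = 0.0161436
  p_C = 0.39068
Prior × likelihood for each component:
  π_A·p_A = 0.34 × 3.90633e-12 = 1.32815e-12
  π_B·p_B = 0.47 × 0.0161436 = 0.00758749
  π_C·p_C = 0.19 × 0.39068 = 0.0742293
Denominator: 1.32815e-12 + 0.00758749 + 0.0742293 = 0.0818168
Responsibility of Population C: 0.0742293 / 0.0818168 ≈ 0.9073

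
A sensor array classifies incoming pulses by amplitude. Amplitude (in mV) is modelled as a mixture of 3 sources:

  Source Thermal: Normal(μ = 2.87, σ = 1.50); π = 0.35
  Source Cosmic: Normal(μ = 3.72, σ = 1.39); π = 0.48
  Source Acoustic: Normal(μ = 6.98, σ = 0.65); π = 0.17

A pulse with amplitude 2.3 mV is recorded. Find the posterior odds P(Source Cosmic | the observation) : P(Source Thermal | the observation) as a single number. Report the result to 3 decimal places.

0.944

Only the two components matter; the odds are (P(Z=i) f_i(x)) / (P(Z=j) f_j(x)).
Component likelihoods at x = 2.3 mV:
  f_Thermal = (1/(1.50·√(2π)))·exp(−(2.3−2.87)²/(2·1.50²)) = 0.265962·exp(-0.07220) = 0.247436
  f_Cosmic = (1/(1.39·√(2π)))·exp(−(2.3−3.72)²/(2·1.39²)) = 0.287009·exp(-0.52182) = 0.170323
  f_Acoustic = (1/(0.65·√(2π)))·exp(−(2.3−6.98)²/(2·0.65²)) = 0.613757·exp(-25.92000) = 3.39691e-12
0.0817551 / 0.0866026 ≈ 0.944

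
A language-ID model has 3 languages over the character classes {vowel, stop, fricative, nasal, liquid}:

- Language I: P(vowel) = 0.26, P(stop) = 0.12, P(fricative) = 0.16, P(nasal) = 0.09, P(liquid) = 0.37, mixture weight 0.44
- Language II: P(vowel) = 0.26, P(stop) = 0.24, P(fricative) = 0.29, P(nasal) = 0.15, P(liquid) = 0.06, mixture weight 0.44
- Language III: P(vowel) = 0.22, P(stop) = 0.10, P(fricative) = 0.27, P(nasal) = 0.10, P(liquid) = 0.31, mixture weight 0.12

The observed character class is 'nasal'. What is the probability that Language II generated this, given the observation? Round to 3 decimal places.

0.561

By Bayes' theorem, P(k | x) = π_k f_k(x) / Σ_j π_j f_j(x).
Component likelihoods at x = 'nasal':
  L_I = 0.09
  L_II = 0.15
  L_III = 0.1
Multiply by the mixture weights:
  π_I·L_I = 0.44 × 0.09 = 0.0396
  π_II·L_II = 0.44 × 0.15 = 0.066
  π_III·L_III = 0.12 × 0.1 = 0.012
Sum: 0.0396 + 0.066 + 0.012 = 0.1176
So the posterior for Language II is 0.066 / 0.1176 ≈ 0.561.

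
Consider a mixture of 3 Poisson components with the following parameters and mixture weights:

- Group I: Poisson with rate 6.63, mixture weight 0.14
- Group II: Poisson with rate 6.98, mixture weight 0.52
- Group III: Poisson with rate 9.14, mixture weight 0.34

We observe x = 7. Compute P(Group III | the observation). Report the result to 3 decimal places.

0.282

The responsibility of component k is P(Z=k) f_k(x) divided by Σ_j P(Z=j) f_j(x).
Evaluate each component's likelihood at the observed value:
  L_I = e^(−6.63)·6.63^7/7! = 0.1475
  L_II = e^(−6.98)·6.98^7/7! = 0.148999
  L_III = e^(−9.14)·9.14^7/7! = 0.113433
Unnormalised posteriors:
  P(Z=I)·L_I = 0.14 × 0.1475 = 0.02065
  P(Z=II)·L_II = 0.52 × 0.148999 = 0.0774792
  P(Z=III)·L_III = 0.34 × 0.113433 = 0.0385674
Normaliser: 0.02065 + 0.0774792 + 0.0385674 = 0.136697
Responsibility of Group III: 0.0385674 / 0.136697 ≈ 0.282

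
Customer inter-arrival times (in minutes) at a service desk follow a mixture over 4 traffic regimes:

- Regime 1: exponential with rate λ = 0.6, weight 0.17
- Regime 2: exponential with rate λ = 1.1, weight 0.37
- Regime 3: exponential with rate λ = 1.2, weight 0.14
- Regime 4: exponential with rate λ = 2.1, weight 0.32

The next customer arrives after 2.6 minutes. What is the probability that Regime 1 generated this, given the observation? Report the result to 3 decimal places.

Posterior ∝ prior × likelihood, so P(k | x) ∝ w_k f_k(x); normalise over all components.
Evaluate each component's likelihood at the observed value:
  f_1 = 0.6·e^(−0.6·2.6) = 0.6·e^(−1.5600) = 0.126082
  f_2 = 1.1·e^(−1.1·2.6) = 1.1·e^(−2.8600) = 0.0629956
  f_3 = 1.2·e^(−1.2·2.6) = 1.2·e^(−3.1200) = 0.0529886
  f_4 = 2.1·e^(−2.1·2.6) = 2.1·e^(−5.4600) = 0.00893247
Unnormalised posteriors:
  w_1·f_1 = 0.17 × 0.126082 = 0.0214339
  w_2·f_2 = 0.37 × 0.0629956 = 0.0233084
  w_3·f_3 = 0.14 × 0.0529886 = 0.0074184
  w_4·f_4 = 0.32 × 0.00893247 = 0.00285839
Normaliser: 0.0214339 + 0.0233084 + 0.0074184 + 0.00285839 = 0.0550191
Responsibility of Regime 1: 0.0214339 / 0.0550191 ≈ 0.390

0.390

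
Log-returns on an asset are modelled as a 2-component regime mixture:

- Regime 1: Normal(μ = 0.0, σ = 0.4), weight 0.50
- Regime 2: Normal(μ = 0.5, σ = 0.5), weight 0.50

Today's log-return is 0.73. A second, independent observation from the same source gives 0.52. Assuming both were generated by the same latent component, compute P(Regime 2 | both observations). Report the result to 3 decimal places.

0.876

The responsibility of component k is π_k f_k(x) divided by Σ_j π_j f_j(x).
Since both observations come from the same component, the likelihood for component k is f_k(x₁)·f_k(x₂).
  f_1 = [(1/(0.4·√(2π)))·exp(−(0.73−0.0)²/(2·0.4²)) = 0.997356·exp(-1.66531) = 0.188631] × [0.428421] = 0.0808138
  f_2 = [(1/(0.5·√(2π)))·exp(−(0.73−0.5)²/(2·0.5²)) = 0.797885·exp(-0.10580) = 0.717781] × [0.797247] = 0.572248
Unnormalised posteriors:
  π_1·f_1 = 0.50 × 0.0808138 = 0.0404069
  π_2·f_2 = 0.50 × 0.572248 = 0.286124
Evidence: 0.0404069 + 0.286124 = 0.326531
So the posterior for Regime 2 is 0.286124 / 0.326531 ≈ 0.876.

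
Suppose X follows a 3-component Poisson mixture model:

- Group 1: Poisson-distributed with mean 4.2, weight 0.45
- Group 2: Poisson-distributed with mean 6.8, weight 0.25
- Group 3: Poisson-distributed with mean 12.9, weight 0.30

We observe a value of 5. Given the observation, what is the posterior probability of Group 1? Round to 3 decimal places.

P(component k | x) = π_k·f_k(x) / marginal(x), where marginal(x) = Σ_j π_j·f_j(x).
Evaluate each component's likelihood at the observed value:
  p_1 = 0.163316
  p_2 = 0.134946
  p_3 = 0.0074365
Multiply by the mixture weights:
  π_1·p_1 = 0.45 × 0.163316 = 0.0734921
  π_2·p_2 = 0.25 × 0.134946 = 0.0337366
  π_3·p_3 = 0.30 × 0.0074365 = 0.00223095
Denominator: 0.0734921 + 0.0337366 + 0.00223095 = 0.10946
P(Group 1 | data) = 0.0734921 / 0.10946 ≈ 0.671

0.671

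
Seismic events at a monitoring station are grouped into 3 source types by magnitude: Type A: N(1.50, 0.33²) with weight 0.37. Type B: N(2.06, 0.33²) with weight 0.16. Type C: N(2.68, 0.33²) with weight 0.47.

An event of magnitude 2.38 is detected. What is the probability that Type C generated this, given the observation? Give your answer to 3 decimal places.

0.738

Apply Bayes' rule: the posterior for each component is proportional to its prior times its likelihood at x.
Normal densities:
  p_A = (1/(0.33·√(2π)))·exp(−(2.38−1.50)²/(2·0.33²)) = 1.208916·exp(-3.55556) = 0.0345333
  p_B = (1/(0.33·√(2π)))·exp(−(2.38−2.06)²/(2·0.33²)) = 1.208916·exp(-0.47016) = 0.755457
  p_C = (1/(0.33·√(2π)))·exp(−(2.38−2.68)²/(2·0.33²)) = 1.208916·exp(-0.41322) = 0.799716
Weight by the priors:
  π_A·p_A = 0.37 × 0.0345333 = 0.0127773
  π_B·p_B = 0.16 × 0.755457 = 0.120873
  π_C·p_C = 0.47 × 0.799716 = 0.375866
Sum: 0.0127773 + 0.120873 + 0.375866 = 0.509517
P(Type C | x) ≈ 0.738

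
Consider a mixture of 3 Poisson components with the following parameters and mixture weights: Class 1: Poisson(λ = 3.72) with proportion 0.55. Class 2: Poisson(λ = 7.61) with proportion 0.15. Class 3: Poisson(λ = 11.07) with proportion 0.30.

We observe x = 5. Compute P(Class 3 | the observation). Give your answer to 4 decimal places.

Posterior ∝ prior × likelihood, so P(k | x) ∝ π_k f_k(x); normalise over all components.
Poisson probabilities:
  f_1 = e^(−3.72)·3.72^5/5! = 0.143866
  f_2 = e^(−7.61)·7.61^5/5! = 0.105381
  f_3 = e^(−11.07)·11.07^5/5! = 0.0215733
Prior × likelihood for each component:
  π_1·f_1 = 0.55 × 0.143866 = 0.0791263
  π_2·f_2 = 0.15 × 0.105381 = 0.0158071
  π_3·f_3 = 0.30 × 0.0215733 = 0.006472
Denominator: 0.0791263 + 0.0158071 + 0.006472 = 0.101405
P(Class 3 | x) ≈ 0.0638

0.0638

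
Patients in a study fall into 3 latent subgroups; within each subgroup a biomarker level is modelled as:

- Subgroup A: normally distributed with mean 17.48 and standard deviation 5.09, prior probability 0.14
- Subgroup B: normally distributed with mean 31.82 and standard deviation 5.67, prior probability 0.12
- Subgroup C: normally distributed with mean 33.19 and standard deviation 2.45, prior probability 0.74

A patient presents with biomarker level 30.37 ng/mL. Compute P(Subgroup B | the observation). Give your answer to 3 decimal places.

0.116

P(component k | x) = π_k·f_k(x) / marginal(x), where marginal(x) = Σ_j π_j·f_j(x).
Evaluate each component's likelihood at the observed value:
  L_A = (1/(5.09·√(2π)))·exp(−(30.37−17.48)²/(2·5.09²)) = 0.078378·exp(-3.20657) = 0.00317394
  L_B = (1/(5.67·√(2π)))·exp(−(30.37−31.82)²/(2·5.67²)) = 0.070360·exp(-0.03270) = 0.0680967
  L_C = (1/(2.45·√(2π)))·exp(−(30.37−33.19)²/(2·2.45²)) = 0.162834·exp(-0.66242) = 0.083957
Multiply by the mixture weights:
  π_A·L_A = 0.14 × 0.00317394 = 0.000444351
  π_B·L_B = 0.12 × 0.0680967 = 0.0081716
  π_C·L_C = 0.74 × 0.083957 = 0.0621282
Marginal: 0.000444351 + 0.0081716 + 0.0621282 = 0.0707441
P(Subgroup B | 30.37 ng/mL) ≈ 0.116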